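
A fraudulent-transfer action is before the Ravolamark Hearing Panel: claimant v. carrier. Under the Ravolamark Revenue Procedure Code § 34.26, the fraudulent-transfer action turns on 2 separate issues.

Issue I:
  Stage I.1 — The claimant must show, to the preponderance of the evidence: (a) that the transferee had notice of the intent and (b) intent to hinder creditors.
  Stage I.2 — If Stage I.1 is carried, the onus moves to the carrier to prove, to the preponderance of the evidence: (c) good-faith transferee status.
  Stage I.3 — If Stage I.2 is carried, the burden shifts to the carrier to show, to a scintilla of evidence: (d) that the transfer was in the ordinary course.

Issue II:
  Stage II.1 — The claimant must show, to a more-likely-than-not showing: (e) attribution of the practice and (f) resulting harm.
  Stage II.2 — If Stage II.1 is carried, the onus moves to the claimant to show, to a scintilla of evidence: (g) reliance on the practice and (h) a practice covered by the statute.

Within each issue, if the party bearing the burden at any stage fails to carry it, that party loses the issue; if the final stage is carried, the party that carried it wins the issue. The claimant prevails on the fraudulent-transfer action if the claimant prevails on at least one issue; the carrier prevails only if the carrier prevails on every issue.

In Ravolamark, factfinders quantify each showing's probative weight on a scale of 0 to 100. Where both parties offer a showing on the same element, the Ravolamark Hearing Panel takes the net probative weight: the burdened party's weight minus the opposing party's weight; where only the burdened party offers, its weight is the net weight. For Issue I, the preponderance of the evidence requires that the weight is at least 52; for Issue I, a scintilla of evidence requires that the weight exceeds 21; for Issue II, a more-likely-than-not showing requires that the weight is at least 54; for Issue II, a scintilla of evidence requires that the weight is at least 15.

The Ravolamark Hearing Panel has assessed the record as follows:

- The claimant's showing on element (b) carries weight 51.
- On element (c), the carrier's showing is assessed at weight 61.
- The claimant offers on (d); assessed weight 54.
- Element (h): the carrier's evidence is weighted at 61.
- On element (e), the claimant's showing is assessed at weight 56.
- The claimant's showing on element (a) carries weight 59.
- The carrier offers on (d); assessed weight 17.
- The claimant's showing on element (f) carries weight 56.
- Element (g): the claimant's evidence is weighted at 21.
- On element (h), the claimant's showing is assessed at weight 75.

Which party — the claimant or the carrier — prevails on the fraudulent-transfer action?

carrier

— Issue I —
Stage I.1 (claimant, the preponderance of the evidence, weight is at least 52): (a) 59 ≥ 52 — meets; (b) 51 < 52 — fails.
  Stage I.1 not carried; the claimant fails its burden.
The carrier prevails on this issue.
— Issue II —
Stage II.1 (claimant, a more-likely-than-not showing, weight is at least 54): (e) 56 ≥ 54 — meets; (f) 56 ≥ 54 — meets.
  All elements met. The claimant retains the burden for Stage II.2.
Stage II.2 (claimant, a scintilla of evidence, weight is at least 15): (g) 21 ≥ 15 — meets; (h) net 75−61=14 < 15 — fails.
  Not every element is met, so the claimant fails to carry Stage II.2.
So the carrier prevails on this issue.
Per-issue: Issue I → carrier; Issue II → carrier. The claimant must prevail on at least one issue; overall, the carrier prevails.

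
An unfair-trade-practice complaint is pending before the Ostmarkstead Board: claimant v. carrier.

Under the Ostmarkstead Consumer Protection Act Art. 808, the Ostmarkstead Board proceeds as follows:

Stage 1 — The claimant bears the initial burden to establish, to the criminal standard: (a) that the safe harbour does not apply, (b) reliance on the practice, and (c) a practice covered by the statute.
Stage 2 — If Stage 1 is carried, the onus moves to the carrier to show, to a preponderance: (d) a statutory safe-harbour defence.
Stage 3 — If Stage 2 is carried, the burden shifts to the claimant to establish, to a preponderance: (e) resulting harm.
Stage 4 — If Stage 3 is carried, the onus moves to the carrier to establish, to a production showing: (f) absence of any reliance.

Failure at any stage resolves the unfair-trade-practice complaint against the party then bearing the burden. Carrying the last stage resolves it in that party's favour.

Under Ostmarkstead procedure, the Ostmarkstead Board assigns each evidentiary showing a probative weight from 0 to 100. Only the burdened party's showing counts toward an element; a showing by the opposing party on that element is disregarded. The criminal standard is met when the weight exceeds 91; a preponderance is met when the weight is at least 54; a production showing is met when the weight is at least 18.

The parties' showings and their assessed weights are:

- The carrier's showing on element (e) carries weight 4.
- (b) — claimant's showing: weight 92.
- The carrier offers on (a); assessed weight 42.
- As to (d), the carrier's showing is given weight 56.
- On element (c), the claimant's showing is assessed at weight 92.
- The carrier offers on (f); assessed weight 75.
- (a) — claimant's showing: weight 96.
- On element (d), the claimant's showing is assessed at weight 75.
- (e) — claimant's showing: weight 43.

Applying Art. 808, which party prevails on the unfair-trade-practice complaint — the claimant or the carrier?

carrier

At Stage 1 the claimant must meet the criminal standard (weight exceeds 91): on (a) the weight is 96 (the carrier's 42 is given no effect), which does exceed 91, so (a) meets the standard; on (b) the weight is 92, which does exceed 91, so (b) meets the standard; on (c) the weight is 92, which does exceed 91, so (c) meets the standard.
  Stage 1 carried; the burden shifts to the carrier.
At Stage 2 the carrier must meet a preponderance (weight is at least 54): on (d) the weight is 56 (the claimant's 75 is given no effect), ≥ 54, so (d) meets the standard.
  The carrier carries Stage 2; the claimant now bears the burden.
At Stage 3 the claimant must meet a preponderance (weight is at least 54): on (e) the weight is 43 (the carrier's 4 is given no effect), < 54, so (e) does not meet the standard.
  Stage 3 not carried; the claimant fails its burden.
The carrier prevails.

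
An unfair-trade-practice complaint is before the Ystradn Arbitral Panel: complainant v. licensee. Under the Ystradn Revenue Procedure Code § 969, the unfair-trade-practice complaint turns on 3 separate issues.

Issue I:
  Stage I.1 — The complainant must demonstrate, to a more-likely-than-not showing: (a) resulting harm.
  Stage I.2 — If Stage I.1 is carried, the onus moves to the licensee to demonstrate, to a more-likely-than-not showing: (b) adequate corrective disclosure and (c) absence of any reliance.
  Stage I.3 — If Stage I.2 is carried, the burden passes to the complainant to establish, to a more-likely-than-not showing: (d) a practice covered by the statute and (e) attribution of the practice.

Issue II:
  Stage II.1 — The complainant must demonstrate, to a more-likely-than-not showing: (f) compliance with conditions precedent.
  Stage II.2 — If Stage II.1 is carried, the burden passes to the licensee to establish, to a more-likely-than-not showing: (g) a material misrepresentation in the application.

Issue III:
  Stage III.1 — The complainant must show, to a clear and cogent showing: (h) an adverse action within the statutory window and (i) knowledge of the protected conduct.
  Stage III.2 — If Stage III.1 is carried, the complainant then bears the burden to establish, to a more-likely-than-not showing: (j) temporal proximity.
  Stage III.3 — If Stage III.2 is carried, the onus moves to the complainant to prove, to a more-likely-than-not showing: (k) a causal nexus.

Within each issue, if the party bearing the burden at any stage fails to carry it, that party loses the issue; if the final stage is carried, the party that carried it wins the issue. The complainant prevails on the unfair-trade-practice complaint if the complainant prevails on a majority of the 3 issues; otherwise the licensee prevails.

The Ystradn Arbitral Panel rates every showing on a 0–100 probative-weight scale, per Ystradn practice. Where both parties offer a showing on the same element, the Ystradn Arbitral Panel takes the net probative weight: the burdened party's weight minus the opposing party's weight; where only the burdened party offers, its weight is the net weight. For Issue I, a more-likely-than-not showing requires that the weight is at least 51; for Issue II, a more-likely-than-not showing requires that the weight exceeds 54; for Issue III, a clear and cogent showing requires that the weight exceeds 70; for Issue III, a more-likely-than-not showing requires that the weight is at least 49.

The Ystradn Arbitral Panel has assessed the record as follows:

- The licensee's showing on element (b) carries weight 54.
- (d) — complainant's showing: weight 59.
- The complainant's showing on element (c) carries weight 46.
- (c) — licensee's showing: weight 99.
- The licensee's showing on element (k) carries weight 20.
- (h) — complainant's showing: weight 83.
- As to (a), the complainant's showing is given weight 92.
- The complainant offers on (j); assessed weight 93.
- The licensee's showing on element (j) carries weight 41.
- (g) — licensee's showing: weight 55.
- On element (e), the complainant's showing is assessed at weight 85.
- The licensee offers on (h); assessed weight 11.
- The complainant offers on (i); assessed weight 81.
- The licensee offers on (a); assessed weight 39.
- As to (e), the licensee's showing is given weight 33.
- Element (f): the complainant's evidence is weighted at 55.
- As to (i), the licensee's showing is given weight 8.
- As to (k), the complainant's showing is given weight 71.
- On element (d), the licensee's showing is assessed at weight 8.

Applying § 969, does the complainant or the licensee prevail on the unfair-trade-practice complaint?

— Issue I —
At Stage I.1 the complainant must meet a more-likely-than-not showing (weight is at least 51): on (a) the weight is 92 less the opposing 39 gives net 53, which does reach 51, so (a) meets the standard.
  Stage I.1 is satisfied; the onus moves to the licensee.
At Stage I.2 the licensee must meet a more-likely-than-not showing (weight is at least 51): on (b) the weight is 54, ≥ 51, so (b) meets the standard; on (c) the weight is 99 less the opposing 46 gives net 53, ≥ 51, so (c) meets the standard.
  The licensee carries Stage I.2; the complainant now bears the burden.
At Stage I.3 the complainant must meet a more-likely-than-not showing (weight is at least 51): on (d) the weight is 59 less the opposing 8 gives net 51, which does reach 51, so (d) meets the standard; on (e) the weight is 85 less the opposing 33 gives net 52, which does reach 51, so (e) meets the standard.
  All elements met at the final stage.
Every stage carried; the complainant prevails on this issue.
— Issue II —
Stage II.1 (complainant, a more-likely-than-not showing, weight exceeds 54): (f) 55 > 54 — meets.
  All elements met. The burden passes to the licensee.
Stage II.2 (licensee, a more-likely-than-not showing, weight exceeds 54): (g) 55 > 54 — meets.
  The licensee carries the last stage.
All stages carried — the licensee prevails on this issue.
— Issue III —
Stage III.1 — burden on complainant; standard: a clear and cogent showing (weight exceeds 70).
    (h): 83 − 11 = 72 > 70 [met]
    (i): 81 − 8 = 73 > 70 [met]
  All elements met. The complainant retains the burden for Stage III.2.
Stage III.2 — burden on complainant; standard: a more-likely-than-not showing (weight is at least 49).
    (j): 93 − 41 = 52 ≥ 49 [met]
  Stage III.2 is satisfied; the complainant continues to bear the burden.
Stage III.3 — burden on complainant; standard: a more-likely-than-not showing (weight is at least 49).
    (k): 71 − 20 = 51 ≥ 49 [met]
  All elements met at the final stage.
All stages carried — the complainant prevails on this issue.
Per-issue: Issue I → complainant; Issue II → licensee; Issue III → complainant. The complainant must prevail on a majority of issues; overall, the complainant prevails.

complainant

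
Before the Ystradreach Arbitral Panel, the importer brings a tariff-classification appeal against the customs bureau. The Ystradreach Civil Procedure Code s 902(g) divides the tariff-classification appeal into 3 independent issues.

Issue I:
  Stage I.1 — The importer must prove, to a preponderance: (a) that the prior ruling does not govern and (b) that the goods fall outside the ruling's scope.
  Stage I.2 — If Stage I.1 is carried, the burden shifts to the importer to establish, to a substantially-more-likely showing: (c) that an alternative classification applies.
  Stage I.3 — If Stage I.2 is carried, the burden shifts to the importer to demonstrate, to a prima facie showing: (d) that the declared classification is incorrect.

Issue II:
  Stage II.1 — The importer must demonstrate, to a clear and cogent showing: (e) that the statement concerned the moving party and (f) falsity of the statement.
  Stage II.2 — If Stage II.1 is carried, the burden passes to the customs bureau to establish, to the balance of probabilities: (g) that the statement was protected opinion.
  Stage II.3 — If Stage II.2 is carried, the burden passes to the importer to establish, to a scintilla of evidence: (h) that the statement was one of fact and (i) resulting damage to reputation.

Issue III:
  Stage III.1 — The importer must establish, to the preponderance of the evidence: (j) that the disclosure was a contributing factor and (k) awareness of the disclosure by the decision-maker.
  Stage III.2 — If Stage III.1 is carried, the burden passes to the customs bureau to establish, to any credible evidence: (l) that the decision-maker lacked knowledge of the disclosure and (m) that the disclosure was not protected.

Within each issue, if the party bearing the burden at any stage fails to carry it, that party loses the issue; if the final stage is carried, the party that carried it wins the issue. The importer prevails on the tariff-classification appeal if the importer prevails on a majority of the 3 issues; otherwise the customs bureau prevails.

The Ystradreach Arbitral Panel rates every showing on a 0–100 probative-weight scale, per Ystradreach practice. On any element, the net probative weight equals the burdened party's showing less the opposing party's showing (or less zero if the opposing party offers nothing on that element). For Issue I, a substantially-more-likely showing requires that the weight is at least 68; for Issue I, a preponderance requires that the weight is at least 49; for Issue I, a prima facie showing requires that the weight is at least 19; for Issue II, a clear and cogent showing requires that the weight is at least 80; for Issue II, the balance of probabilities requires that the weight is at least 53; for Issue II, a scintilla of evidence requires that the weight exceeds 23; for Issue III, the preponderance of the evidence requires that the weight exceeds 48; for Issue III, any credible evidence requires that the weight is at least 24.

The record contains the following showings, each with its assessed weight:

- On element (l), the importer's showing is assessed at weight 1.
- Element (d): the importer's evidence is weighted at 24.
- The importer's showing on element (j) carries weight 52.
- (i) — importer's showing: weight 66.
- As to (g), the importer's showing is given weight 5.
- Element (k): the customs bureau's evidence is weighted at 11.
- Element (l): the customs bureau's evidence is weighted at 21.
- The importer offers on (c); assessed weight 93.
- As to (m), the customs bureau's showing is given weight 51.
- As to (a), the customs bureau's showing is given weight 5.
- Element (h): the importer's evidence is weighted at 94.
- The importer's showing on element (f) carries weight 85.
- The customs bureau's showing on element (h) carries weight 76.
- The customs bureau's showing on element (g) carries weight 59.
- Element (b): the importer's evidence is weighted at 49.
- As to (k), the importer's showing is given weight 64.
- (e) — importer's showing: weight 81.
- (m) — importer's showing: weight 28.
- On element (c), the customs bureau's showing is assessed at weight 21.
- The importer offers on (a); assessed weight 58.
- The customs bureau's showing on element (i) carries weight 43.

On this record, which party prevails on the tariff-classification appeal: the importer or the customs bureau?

— Issue I —
Stage I.1 (importer, a preponderance, weight is at least 49): (a) net 58−5=53 ≥ 49 — meets; (b) 49 ≥ 49 — meets.
  Stage I.1 is satisfied; the importer continues to bear the burden.
Stage I.2 (importer, a substantially-more-likely showing, weight is at least 68): (c) net 93−21=72 ≥ 68 — meets.
  All elements met. The importer retains the burden for Stage I.3.
Stage I.3 (importer, a prima facie showing, weight is at least 19): (d) 24 ≥ 19 — meets.
  All elements met at the final stage.
With every stage satisfied, the importer prevails on this issue.
— Issue II —
Stage II.1 — burden on importer; standard: a clear and cogent showing (weight is at least 80).
    (e): 81 ≥ 80 [met]
    (f): 85 ≥ 80 [met]
  All elements met. The burden passes to the customs bureau.
Stage II.2 — burden on customs bureau; standard: the balance of probabilities (weight is at least 53).
    (g): 59 − 5 = 54 ≥ 53 [met]
  All elements met. The burden passes to the importer.
Stage II.3 — burden on importer; standard: a scintilla of evidence (weight exceeds 23).
    (h): 94 − 76 = 18 ≤ 23 [not met]
    (i): 66 − 43 = 23 ≤ 23 [not met]
  Not every element is met, so the importer fails to carry Stage II.3.
The customs bureau prevails on this issue.
— Issue III —
At Stage III.1 the importer must meet the preponderance of the evidence (weight exceeds 48): on (j) the weight is 52, which does exceed 48, so (j) meets the standard; on (k) the weight is 64 less the opposing 11 gives net 53, which does exceed 48, so (k) meets the standard.
  Stage III.1 is satisfied; the onus moves to the customs bureau.
At Stage III.2 the customs bureau must meet any credible evidence (weight is at least 24): on (l) the weight is 21 less the opposing 1 gives net 20, which does not reach 24, so (l) does not meet the standard; on (m) the weight is 51 less the opposing 28 gives net 23, < 24, so (m) does not meet the standard.
  The customs bureau does not carry Stage III.2.
The importer prevails on this issue.
Per-issue: Issue I → importer; Issue II → customs bureau; Issue III → importer. The importer must prevail on a majority of issues; overall, the importer prevails.

importer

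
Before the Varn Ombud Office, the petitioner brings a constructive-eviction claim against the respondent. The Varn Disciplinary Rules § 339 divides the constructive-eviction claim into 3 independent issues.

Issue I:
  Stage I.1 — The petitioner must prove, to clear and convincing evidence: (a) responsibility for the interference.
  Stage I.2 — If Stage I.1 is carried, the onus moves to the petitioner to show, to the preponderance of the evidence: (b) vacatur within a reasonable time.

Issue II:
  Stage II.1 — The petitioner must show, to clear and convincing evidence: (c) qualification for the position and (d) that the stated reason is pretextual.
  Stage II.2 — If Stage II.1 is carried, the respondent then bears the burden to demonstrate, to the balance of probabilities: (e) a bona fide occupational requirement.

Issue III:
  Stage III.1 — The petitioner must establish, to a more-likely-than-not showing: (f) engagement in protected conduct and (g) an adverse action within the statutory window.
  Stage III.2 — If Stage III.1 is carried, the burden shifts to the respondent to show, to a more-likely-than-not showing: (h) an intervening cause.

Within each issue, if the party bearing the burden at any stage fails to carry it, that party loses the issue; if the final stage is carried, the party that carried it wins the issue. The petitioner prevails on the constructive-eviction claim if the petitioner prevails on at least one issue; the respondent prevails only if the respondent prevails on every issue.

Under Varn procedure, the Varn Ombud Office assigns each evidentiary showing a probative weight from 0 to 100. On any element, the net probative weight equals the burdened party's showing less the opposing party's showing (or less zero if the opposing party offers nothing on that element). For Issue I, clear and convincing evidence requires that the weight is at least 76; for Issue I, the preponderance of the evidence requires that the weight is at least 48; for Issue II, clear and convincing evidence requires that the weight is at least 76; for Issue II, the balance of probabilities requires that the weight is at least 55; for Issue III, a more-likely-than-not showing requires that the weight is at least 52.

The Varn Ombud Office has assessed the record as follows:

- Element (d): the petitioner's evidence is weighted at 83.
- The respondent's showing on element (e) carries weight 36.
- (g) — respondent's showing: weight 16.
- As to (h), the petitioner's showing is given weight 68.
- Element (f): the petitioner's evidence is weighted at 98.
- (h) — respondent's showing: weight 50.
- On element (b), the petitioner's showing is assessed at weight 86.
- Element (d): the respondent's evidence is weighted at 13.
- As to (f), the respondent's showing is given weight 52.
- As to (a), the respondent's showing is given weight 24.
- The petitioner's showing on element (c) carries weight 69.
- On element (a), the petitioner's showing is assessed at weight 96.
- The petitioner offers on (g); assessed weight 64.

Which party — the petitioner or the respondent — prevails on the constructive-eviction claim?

respondent

— Issue I —
Stage I.1 (petitioner, clear and convincing evidence, weight is at least 76): (a) net 96−24=72 < 76 — fails.
  Stage I.1 not carried; the petitioner fails its burden.
So the respondent prevails on this issue.
— Issue II —
Stage II.1 — burden on petitioner; standard: clear and convincing evidence (weight is at least 76).
    (c): 69 < 76 [not met]
    (d): 83 − 13 = 70 < 76 [not met]
  Stage II.1 not carried; the petitioner fails its burden.
The respondent prevails on this issue.
— Issue III —
Stage III.1 — burden on petitioner; standard: a more-likely-than-not showing (weight is at least 52).
    (f): 98 − 52 = 46 < 52 [not met]
    (g): 64 − 16 = 48 < 52 [not met]
  Stage III.1 not carried; the petitioner fails its burden.
So the respondent prevails on this issue.
Per-issue: Issue I → respondent; Issue II → respondent; Issue III → respondent. The petitioner must prevail on at least one issue; overall, the respondent prevails.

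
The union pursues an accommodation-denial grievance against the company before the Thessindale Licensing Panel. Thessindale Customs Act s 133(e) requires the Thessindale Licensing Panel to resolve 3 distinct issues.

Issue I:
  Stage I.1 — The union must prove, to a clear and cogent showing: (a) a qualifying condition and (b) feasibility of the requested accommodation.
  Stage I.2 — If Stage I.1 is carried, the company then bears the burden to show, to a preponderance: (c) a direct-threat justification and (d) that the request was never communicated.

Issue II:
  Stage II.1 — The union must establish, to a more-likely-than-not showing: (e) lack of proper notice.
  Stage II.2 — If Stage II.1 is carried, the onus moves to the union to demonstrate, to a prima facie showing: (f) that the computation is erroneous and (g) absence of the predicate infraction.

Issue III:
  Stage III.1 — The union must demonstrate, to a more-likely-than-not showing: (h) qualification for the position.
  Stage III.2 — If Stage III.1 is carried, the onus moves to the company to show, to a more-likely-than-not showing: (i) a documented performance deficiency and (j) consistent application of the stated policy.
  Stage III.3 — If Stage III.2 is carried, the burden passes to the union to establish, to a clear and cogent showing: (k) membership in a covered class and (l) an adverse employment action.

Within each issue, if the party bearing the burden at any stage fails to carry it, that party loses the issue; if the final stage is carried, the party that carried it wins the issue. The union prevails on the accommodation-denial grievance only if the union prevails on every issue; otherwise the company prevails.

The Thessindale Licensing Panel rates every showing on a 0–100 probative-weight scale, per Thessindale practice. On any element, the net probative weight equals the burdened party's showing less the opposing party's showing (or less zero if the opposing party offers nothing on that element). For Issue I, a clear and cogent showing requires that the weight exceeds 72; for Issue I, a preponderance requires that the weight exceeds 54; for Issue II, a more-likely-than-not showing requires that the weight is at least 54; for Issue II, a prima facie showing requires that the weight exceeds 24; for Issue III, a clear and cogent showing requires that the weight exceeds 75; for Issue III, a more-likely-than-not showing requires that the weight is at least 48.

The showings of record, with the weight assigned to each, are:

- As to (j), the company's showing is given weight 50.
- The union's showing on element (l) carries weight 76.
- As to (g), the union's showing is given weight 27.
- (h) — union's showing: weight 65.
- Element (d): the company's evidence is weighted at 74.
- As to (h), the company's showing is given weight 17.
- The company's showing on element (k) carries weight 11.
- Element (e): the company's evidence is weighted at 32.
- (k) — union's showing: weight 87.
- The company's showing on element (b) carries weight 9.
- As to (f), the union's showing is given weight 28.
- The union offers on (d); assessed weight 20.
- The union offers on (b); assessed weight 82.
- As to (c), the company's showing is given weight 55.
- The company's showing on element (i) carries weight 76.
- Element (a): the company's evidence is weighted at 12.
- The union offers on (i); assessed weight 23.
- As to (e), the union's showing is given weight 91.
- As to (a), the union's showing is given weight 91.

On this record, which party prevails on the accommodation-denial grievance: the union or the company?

— Issue I —
Stage I.1 — burden on union; standard: a clear and cogent showing (weight exceeds 72).
    (a): 91 − 12 = 79 > 72 [met]
    (b): 82 − 9 = 73 > 72 [met]
  Stage I.1 is satisfied; the onus moves to the company.
Stage I.2 — burden on company; standard: a preponderance (weight exceeds 54).
    (c): 55 > 54 [met]
    (d): 74 − 20 = 54 ≤ 54 [not met]
  Stage I.2 not carried; the company fails its burden.
So the union prevails on this issue.
— Issue II —
At Stage II.1 the union must meet a more-likely-than-not showing (weight is at least 54): on (e) the weight is 91 less the opposing 32 gives net 59, ≥ 54, so (e) meets the standard.
  Stage II.1 carried; the burden remains with the union.
At Stage II.2 the union must meet a prima facie showing (weight exceeds 24): on (f) the weight is 28, which does exceed 24, so (f) meets the standard; on (g) the weight is 27, which does exceed 24, so (g) meets the standard.
  The union carries the last stage.
With every stage satisfied, the union prevails on this issue.
— Issue III —
At Stage III.1 the union must meet a more-likely-than-not showing (weight is at least 48): on (h) the weight is 65 less the opposing 17 gives net 48, which does reach 48, so (h) meets the standard.
  Stage III.1 carried; the burden shifts to the company.
At Stage III.2 the company must meet a more-likely-than-not showing (weight is at least 48): on (i) the weight is 76 less the opposing 23 gives net 53, ≥ 48, so (i) meets the standard; on (j) the weight is 50, which does reach 48, so (j) meets the standard.
  The company carries Stage III.2; the union now bears the burden.
At Stage III.3 the union must meet a clear and cogent showing (weight exceeds 75): on (k) the weight is 87 less the opposing 11 gives net 76, > 75, so (k) meets the standard; on (l) the weight is 76, which does exceed 75, so (l) meets the standard.
  Stage III.3 carried; the final stage is satisfied.
Every stage carried; the union prevails on this issue.
Per-issue: Issue I → union; Issue II → union; Issue III → union. The union must prevail on every issue; overall, the union prevails.

union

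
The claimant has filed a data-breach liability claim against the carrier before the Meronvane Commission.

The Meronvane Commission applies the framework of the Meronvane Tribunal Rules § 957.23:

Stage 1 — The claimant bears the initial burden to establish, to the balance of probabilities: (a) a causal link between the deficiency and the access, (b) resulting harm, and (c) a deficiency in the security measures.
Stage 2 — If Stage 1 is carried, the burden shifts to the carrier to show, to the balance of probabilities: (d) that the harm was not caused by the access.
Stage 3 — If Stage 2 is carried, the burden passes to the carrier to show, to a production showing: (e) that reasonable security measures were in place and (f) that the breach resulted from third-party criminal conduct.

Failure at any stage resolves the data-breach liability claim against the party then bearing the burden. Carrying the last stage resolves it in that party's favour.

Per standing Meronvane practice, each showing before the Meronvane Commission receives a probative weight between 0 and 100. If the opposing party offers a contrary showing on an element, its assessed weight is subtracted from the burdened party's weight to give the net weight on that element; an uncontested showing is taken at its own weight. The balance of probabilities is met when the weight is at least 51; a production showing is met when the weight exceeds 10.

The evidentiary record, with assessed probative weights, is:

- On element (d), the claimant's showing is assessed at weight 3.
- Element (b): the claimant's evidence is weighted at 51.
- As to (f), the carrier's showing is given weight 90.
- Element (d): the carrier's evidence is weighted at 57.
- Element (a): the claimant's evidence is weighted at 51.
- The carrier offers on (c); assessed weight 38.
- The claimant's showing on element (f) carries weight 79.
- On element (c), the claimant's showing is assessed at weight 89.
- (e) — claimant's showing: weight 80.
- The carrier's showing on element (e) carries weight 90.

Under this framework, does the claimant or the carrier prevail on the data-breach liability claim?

Stage 1 — burden on claimant; standard: the balance of probabilities (weight is at least 51).
    (a): 51 ≥ 51 [met]
    (b): 51 ≥ 51 [met]
    (c): 89 − 38 = 51 ≥ 51 [met]
  The claimant carries Stage 1; the carrier now bears the burden.
Stage 2 — burden on carrier; standard: the balance of probabilities (weight is at least 51).
    (d): 57 − 3 = 54 ≥ 51 [met]
  Stage 2 is satisfied; the carrier continues to bear the burden.
Stage 3 — burden on carrier; standard: a production showing (weight exceeds 10).
    (e): 90 − 80 = 10 ≤ 10 [not met]
    (f): 90 − 79 = 11 > 10 [met]
  The carrier does not carry Stage 3.
So the claimant prevails.

claimant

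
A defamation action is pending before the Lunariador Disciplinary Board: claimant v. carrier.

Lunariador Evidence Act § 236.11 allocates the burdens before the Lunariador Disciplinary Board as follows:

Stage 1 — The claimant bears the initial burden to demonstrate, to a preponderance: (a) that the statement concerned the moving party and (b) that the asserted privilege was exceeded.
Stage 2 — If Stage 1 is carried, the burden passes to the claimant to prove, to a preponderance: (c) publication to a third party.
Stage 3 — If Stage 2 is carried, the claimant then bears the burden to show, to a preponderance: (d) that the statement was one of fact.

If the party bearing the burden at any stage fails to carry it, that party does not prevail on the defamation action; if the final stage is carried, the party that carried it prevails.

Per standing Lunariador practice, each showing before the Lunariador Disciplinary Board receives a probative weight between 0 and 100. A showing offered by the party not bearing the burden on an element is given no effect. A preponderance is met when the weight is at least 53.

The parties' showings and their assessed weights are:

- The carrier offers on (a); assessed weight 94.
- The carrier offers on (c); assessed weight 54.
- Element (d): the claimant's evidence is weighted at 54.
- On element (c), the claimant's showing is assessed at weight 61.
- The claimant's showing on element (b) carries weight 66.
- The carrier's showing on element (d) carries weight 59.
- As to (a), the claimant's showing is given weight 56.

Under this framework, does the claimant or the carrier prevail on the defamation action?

claimant

At Stage 1 the claimant must meet a preponderance (weight is at least 53): on (a) the weight is 56 (the carrier's 94 is given no effect), ≥ 53, so (a) meets the standard; on (b) the weight is 66, ≥ 53, so (b) meets the standard.
  All elements met. The claimant retains the burden for Stage 2.
At Stage 2 the claimant must meet a preponderance (weight is at least 53): on (c) the weight is 61 (the carrier's 54 is given no effect), ≥ 53, so (c) meets the standard.
  Stage 2 carried; the burden remains with the claimant.
At Stage 3 the claimant must meet a preponderance (weight is at least 53): on (d) the weight is 54 (the carrier's 59 is given no effect), ≥ 53, so (d) meets the standard.
  All elements met at the final stage.
With every stage satisfied, the claimant prevails.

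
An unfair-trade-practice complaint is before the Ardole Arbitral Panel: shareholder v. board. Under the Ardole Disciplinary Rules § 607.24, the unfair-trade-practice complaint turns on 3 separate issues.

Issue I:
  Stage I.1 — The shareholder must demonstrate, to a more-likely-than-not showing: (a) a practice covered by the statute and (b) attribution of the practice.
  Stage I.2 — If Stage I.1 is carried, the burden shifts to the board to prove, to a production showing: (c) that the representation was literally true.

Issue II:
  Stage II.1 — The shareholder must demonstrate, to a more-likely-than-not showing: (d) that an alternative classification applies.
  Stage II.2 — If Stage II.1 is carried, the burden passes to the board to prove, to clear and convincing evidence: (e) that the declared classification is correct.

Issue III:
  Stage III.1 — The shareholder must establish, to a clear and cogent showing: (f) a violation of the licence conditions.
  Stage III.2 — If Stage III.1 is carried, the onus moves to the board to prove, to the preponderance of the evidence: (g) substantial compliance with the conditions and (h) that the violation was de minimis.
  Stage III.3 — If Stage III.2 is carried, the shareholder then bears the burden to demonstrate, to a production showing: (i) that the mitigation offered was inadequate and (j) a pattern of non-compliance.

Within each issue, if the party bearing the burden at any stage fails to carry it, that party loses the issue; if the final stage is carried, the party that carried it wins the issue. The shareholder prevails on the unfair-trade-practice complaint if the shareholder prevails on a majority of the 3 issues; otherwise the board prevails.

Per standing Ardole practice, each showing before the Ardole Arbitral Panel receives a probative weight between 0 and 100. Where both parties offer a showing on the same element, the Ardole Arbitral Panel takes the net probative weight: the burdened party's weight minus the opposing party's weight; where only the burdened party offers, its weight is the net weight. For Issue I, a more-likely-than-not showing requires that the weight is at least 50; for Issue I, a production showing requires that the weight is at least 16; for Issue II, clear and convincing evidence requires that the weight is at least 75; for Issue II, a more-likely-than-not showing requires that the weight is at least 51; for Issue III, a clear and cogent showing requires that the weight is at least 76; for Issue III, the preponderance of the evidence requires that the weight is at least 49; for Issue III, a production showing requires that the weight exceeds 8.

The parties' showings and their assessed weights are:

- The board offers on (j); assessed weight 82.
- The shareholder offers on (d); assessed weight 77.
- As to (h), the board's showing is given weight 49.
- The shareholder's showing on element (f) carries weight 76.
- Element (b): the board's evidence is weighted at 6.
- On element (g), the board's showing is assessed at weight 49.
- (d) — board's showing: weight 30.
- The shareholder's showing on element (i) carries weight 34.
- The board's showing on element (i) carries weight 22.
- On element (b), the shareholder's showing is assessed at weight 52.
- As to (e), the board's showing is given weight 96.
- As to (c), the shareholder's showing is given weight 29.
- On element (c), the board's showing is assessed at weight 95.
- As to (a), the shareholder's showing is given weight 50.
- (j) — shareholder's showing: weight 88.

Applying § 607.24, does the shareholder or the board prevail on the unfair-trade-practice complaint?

— Issue I —
At Stage I.1 the shareholder must meet a more-likely-than-not showing (weight is at least 50): on (a) the weight is 50, which does reach 50, so (a) meets the standard; on (b) the weight is 52 less the opposing 6 gives net 46, < 50, so (b) does not meet the standard.
  The shareholder does not carry Stage I.1.
So the board prevails on this issue.
— Issue II —
Stage II.1 — burden on shareholder; standard: a more-likely-than-not showing (weight is at least 51).
    (d): 77 − 30 = 47 < 51 [not met]
  Not every element is met, so the shareholder fails to carry Stage II.1.
The board prevails on this issue.
— Issue III —
Stage III.1 — burden on shareholder; standard: a clear and cogent showing (weight is at least 76).
    (f): 76 ≥ 76 [met]
  Stage III.1 carried; the burden shifts to the board.
Stage III.2 — burden on board; standard: the preponderance of the evidence (weight is at least 49).
    (g): 49 ≥ 49 [met]
    (h): 49 ≥ 49 [met]
  Stage III.2 is satisfied; the onus moves to the shareholder.
Stage III.3 — burden on shareholder; standard: a production showing (weight exceeds 8).
    (i): 34 − 22 = 12 > 8 [met]
    (j): 88 − 82 = 6 ≤ 8 [not met]
  Stage III.3 not carried; the shareholder fails its burden.
The analysis ends at Stage III.3; the board prevails on this issue.
Per-issue: Issue I → board; Issue II → board; Issue III → board. The shareholder must prevail on a majority of issues; overall, the board prevails.

board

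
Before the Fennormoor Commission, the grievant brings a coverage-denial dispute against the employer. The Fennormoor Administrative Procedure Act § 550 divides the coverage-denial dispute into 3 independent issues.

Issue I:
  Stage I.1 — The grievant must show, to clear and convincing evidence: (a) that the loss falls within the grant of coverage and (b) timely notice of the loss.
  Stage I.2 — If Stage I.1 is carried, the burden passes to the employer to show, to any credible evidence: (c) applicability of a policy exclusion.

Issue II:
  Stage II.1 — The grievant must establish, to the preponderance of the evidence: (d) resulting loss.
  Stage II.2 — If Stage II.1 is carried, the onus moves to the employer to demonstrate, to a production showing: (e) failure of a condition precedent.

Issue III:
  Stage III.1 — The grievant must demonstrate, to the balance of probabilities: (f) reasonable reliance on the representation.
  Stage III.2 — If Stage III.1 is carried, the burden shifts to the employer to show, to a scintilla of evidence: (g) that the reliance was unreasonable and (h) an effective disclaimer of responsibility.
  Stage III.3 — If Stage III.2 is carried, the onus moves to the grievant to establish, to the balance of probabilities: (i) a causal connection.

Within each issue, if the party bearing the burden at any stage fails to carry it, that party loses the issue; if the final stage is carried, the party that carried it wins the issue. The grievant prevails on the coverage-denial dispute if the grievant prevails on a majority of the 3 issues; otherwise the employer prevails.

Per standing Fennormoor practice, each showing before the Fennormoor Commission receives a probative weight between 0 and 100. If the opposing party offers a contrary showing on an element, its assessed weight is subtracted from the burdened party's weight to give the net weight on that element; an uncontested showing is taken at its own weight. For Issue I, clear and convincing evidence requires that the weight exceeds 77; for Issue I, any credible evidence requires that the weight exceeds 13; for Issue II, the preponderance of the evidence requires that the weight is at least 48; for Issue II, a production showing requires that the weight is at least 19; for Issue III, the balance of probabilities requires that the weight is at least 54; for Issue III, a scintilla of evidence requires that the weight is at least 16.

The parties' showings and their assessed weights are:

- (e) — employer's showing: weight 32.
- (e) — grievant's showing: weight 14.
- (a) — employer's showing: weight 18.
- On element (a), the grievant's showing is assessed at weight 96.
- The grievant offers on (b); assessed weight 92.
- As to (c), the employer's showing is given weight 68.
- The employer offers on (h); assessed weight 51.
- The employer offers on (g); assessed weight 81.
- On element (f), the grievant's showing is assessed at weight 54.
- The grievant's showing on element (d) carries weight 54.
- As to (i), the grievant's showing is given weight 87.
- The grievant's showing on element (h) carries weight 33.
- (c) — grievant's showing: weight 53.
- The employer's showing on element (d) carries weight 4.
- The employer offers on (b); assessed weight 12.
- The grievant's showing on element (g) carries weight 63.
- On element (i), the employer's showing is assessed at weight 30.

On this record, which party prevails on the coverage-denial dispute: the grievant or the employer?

grievant

— Issue I —
Stage I.1 (grievant, clear and convincing evidence, weight exceeds 77): (a) net 96−18=78 > 77 — meets; (b) net 92−12=80 > 77 — meets.
  Stage I.1 carried; the burden shifts to the employer.
Stage I.2 (employer, any credible evidence, weight exceeds 13): (c) net 68−53=15 > 13 — meets.
  The employer carries the last stage.
Every stage carried; the employer prevails on this issue.
— Issue II —
Stage II.1 (grievant, the preponderance of the evidence, weight is at least 48): (d) net 54−4=50 ≥ 48 — meets.
  Stage II.1 carried; the burden shifts to the employer.
Stage II.2 (employer, a production showing, weight is at least 19): (e) net 32−14=18 < 19 — fails.
  Stage II.2 not carried; the employer fails its burden.
So the grievant prevails on this issue.
— Issue III —
At Stage III.1 the grievant must meet the balance of probabilities (weight is at least 54): on (f) the weight is 54, ≥ 54, so (f) meets the standard.
  Stage III.1 is satisfied; the onus moves to the employer.
At Stage III.2 the employer must meet a scintilla of evidence (weight is at least 16): on (g) the weight is 81 less the opposing 63 gives net 18, ≥ 16, so (g) meets the standard; on (h) the weight is 51 less the opposing 33 gives net 18, which does reach 16, so (h) meets the standard.
  The employer carries Stage III.2; the grievant now bears the burden.
At Stage III.3 the grievant must meet the balance of probabilities (weight is at least 54): on (i) the weight is 87 less the opposing 30 gives net 57, which does reach 54, so (i) meets the standard.
  The grievant carries the last stage.
With every stage satisfied, the grievant prevails on this issue.
Per-issue: Issue I → employer; Issue II → grievant; Issue III → grievant. The grievant must prevail on a majority of issues; overall, the grievant prevails.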